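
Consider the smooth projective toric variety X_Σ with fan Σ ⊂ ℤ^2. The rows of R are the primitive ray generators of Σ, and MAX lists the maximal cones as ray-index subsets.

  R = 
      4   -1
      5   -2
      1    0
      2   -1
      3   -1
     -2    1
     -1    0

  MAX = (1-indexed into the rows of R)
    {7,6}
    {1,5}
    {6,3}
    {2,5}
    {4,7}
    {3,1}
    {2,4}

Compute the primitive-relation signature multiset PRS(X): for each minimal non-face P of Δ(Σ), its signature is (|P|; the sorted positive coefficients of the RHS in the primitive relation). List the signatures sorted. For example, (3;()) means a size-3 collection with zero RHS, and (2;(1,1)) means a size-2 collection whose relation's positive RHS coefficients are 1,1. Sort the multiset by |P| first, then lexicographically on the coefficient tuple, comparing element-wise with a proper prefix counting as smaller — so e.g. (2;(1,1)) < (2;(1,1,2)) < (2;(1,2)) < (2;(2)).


The 14 primitive collections of Σ (r=7, n=2):

  {3,7}:  v_{3} + v_{7} = 0 — sig = (2;())
  {4,6}:  v_{4} + v_{6} = 0 — sig = (2;())
  {1,7}:  v_{1} + v_{7} = v_{5} — sig = (2;(1))
  {2,6}:  v_{2} + v_{6} = v_{5} — sig = (2;(1))
  {3,4}:  v_{3} + v_{4} = v_{5} — sig = (2;(1))
  {3,5}:  v_{3} + v_{5} = v_{1} — sig = (2;(1))
  {4,5}:  v_{4} + v_{5} = v_{2} — sig = (2;(1))
  {5,6}:  v_{5} + v_{6} = v_{3} — sig = (2;(1))
  {5,7}:  v_{5} + v_{7} = v_{4} — sig = (2;(1))
  {1,4}:  v_{1} + v_{4} = 2·v_{5} — sig = (2;(2))
  {1,6}:  v_{1} + v_{6} = 2·v_{3} — sig = (2;(2))
  {2,3}:  v_{2} + v_{3} = 2·v_{5} — sig = (2;(2))
  {2,7}:  v_{2} + v_{7} = 2·v_{4} — sig = (2;(2))
  {1,2}:  v_{1} + v_{2} = 3·v_{5} — sig = (2;(3))

Sorted signature multiset PRS(X):
    (2;())
    (2;())
    (2;(1))
    (2;(1))
    (2;(1))
    (2;(1))
    (2;(1))
    (2;(1))
    (2;(1))
    (2;(2))
    (2;(2))
    (2;(2))
    (2;(2))
    (2;(3))


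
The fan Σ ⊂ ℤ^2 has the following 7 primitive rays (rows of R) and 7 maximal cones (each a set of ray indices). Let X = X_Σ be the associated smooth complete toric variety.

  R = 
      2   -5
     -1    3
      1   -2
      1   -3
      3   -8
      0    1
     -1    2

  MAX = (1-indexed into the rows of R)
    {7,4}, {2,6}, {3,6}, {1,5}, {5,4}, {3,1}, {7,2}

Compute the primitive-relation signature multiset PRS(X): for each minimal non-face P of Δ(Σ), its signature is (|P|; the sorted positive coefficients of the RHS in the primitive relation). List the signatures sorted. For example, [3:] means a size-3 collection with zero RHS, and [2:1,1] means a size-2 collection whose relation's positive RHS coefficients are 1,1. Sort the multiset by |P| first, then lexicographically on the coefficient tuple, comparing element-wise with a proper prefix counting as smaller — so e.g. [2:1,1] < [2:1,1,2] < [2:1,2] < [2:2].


|primitive collections| = 14. Relations:

  P = {2,4}:  v_{2} + v_{4} = 0 ; sig = [2:]
  P = {3,7}:  v_{3} + v_{7} = 0 ; sig = [2:]
  P = {1,2}:  v_{1} + v_{2} = v_{3} ; sig = [2:1]
  P = {1,4}:  v_{1} + v_{4} = v_{5} ; sig = [2:1]
  P = {1,7}:  v_{1} + v_{7} = v_{4} ; sig = [2:1]
  P = {2,3}:  v_{2} + v_{3} = v_{6} ; sig = [2:1]
  P = {2,5}:  v_{2} + v_{5} = v_{1} ; sig = [2:1]
  P = {3,4}:  v_{3} + v_{4} = v_{1} ; sig = [2:1]
  P = {4,6}:  v_{4} + v_{6} = v_{3} ; sig = [2:1]
  P = {6,7}:  v_{6} + v_{7} = v_{2} ; sig = [2:1]
  P = {5,6}:  v_{5} + v_{6} = v_{1} + v_{3} ; sig = [2:1,1]
  P = {1,6}:  v_{1} + v_{6} = 2·v_{3} ; sig = [2:2]
  P = {3,5}:  v_{3} + v_{5} = 2·v_{1} ; sig = [2:2]
  P = {5,7}:  v_{5} + v_{7} = 2·v_{4} ; sig = [2:2]

Hence PRS(X_Σ) =
    |P|=2: 14 collections, coeffs (), (), (1), (1), (1), (1), (1), (1), (1), (1), (1,1), (2), (2), (2)


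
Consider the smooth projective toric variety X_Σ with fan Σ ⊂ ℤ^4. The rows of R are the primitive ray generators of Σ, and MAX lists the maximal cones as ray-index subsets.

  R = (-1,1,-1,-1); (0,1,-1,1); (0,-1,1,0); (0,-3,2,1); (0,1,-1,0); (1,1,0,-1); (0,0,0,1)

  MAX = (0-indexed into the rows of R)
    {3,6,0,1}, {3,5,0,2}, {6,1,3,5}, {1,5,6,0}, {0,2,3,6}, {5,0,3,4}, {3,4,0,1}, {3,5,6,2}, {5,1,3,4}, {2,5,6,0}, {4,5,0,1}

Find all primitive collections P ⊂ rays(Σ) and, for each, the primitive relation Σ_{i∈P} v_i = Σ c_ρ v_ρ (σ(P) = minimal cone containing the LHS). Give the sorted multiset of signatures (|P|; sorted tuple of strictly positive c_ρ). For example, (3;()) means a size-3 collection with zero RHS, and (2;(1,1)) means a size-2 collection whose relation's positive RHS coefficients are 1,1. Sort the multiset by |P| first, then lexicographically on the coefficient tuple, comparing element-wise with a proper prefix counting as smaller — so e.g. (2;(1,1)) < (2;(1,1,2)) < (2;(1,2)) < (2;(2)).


Σ has 5 primitive collections:

  P = {2,4}:  v_{2} + v_{4} = 0  ⇒ sig = (2;())
  P = {1,2}:  v_{1} + v_{2} = v_{6}  ⇒ sig = (2;(1))
  P = {4,6}:  v_{4} + v_{6} = v_{1}  ⇒ sig = (2;(1))
  P = {0,1,3,5}:  v_{0} + v_{1} + v_{3} + v_{5} = 0  ⇒ sig = (4;())
  P = {0,3,5,6}:  v_{0} + v_{3} + v_{5} + v_{6} = v_{2}  ⇒ sig = (4;(1))

Sorted signature multiset PRS(X):
    |P|=2: 3 collections, coeffs (), (1), (1)
    |P|=4: 2 collections, coeffs (), (1)


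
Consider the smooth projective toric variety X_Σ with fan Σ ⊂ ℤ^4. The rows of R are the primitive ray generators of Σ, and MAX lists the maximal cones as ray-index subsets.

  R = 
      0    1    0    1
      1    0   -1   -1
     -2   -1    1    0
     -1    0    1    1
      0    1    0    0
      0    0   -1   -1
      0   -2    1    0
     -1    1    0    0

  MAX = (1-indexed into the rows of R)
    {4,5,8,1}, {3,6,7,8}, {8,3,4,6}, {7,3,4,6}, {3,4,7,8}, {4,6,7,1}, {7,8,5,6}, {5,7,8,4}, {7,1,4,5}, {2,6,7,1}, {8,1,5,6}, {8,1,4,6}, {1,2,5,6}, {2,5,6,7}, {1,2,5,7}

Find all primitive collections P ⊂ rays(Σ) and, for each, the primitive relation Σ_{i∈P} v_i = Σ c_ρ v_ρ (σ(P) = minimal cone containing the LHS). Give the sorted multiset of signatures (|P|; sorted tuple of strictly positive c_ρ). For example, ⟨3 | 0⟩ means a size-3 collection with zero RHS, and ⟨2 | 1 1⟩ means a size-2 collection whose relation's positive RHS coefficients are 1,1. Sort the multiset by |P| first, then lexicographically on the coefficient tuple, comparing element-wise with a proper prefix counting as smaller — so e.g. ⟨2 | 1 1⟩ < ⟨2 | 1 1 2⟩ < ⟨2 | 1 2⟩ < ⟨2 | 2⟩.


9 minimal non-faces of Δ(Σ) (on 8 rays):

  P={2,4}:  v_{2} + v_{4} = 0  →  sig = ⟨2 | 0⟩
  P={2,8}:  v_{2} + v_{8} = v_{5} + v_{6}  →  sig = ⟨2 | 1 1⟩
  P={2,3}:  v_{2} + v_{3} = v_{6} + v_{7} + v_{8}  →  sig = ⟨2 | 1 1 1⟩
  P={1,3}:  v_{1} + v_{3} = 2·v_{4} + v_{6}  →  sig = ⟨2 | 1 2⟩
  P={3,5}:  v_{3} + v_{5} = v_{7} + 2·v_{8}  →  sig = ⟨2 | 1 2⟩
  P={1,7,8}:  v_{1} + v_{7} + v_{8} = v_{4}  →  sig = ⟨3 | 1⟩
  P={4,5,6}:  v_{4} + v_{5} + v_{6} = v_{8}  →  sig = ⟨3 | 1⟩
  P={1,5,6,7}:  v_{1} + v_{5} + v_{6} + v_{7} = 0  →  sig = ⟨4 | 0⟩
  P={4,6,7,8}:  v_{4} + v_{6} + v_{7} + v_{8} = v_{3}  →  sig = ⟨4 | 1⟩

Sorted signature multiset PRS(X):
{ ⟨2 | 0⟩,  ⟨2 | 1 1⟩,  ⟨2 | 1 1 1⟩,  ⟨2 | 1 2⟩ ×2,  ⟨3 | 1⟩ ×2,  ⟨4 | 0⟩,  ⟨4 | 1⟩ }


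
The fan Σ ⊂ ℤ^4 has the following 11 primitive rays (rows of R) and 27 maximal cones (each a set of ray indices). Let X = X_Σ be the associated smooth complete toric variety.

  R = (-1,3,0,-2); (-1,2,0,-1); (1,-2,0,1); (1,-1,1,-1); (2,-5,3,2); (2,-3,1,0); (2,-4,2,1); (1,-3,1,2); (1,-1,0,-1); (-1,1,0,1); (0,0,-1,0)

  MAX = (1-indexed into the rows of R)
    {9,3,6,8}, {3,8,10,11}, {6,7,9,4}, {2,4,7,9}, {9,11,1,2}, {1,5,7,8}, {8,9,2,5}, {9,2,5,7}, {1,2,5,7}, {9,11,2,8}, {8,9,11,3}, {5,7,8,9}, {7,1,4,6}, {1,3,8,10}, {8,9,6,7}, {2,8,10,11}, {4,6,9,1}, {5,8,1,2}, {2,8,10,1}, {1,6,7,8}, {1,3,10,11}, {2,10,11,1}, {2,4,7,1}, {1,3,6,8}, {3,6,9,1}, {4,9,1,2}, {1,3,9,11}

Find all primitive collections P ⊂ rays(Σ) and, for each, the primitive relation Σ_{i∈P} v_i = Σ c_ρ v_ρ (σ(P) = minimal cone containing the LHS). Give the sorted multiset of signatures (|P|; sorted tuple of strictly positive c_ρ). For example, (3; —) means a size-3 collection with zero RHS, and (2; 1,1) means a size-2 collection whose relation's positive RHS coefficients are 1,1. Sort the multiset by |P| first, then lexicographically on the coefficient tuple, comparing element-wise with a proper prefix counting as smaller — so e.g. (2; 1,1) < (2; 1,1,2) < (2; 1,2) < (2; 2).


Δ(Σ) — 11 vertices, 22 min non-faces:

  {2,3}:  v_{2} + v_{3} = 0  ⇒ sig = (2; —)
  {9,10}:  v_{9} + v_{10} = 0  ⇒ sig = (2; —)
  {2,6}:  v_{2} + v_{6} = v_{4}  ⇒ sig = (2; 1)
  {3,4}:  v_{3} + v_{4} = v_{6}  ⇒ sig = (2; 1)
  {4,8}:  v_{4} + v_{8} = v_{7}  ⇒ sig = (2; 1)
  {4,11}:  v_{4} + v_{11} = v_{9}  ⇒ sig = (2; 1)
  {3,5}:  v_{3} + v_{5} = v_{7} + v_{8}  ⇒ sig = (2; 1,1)
  {3,7}:  v_{3} + v_{7} = v_{6} + v_{8}  ⇒ sig = (2; 1,1)
  {4,10}:  v_{4} + v_{10} = v_{1} + v_{8}  ⇒ sig = (2; 1,1)
  {6,11}:  v_{6} + v_{11} = v_{3} + v_{9}  ⇒ sig = (2; 1,1)
  {7,11}:  v_{7} + v_{11} = v_{8} + v_{9}  ⇒ sig = (2; 1,1)
  {6,10}:  v_{6} + v_{10} = v_{1} + v_{3} + v_{8}  ⇒ sig = (2; 1,1,1)
  {5,11}:  v_{5} + v_{11} = v_{2} + 2·v_{8} + v_{9}  ⇒ sig = (2; 1,1,2)
  {5,10}:  v_{5} + v_{10} = v_{1} + v_{2} + 3·v_{8}  ⇒ sig = (2; 1,1,3)
  {4,5}:  v_{4} + v_{5} = v_{2} + 2·v_{7}  ⇒ sig = (2; 1,2)
  {7,10}:  v_{7} + v_{10} = v_{1} + 2·v_{8}  ⇒ sig = (2; 1,2)
  {5,6}:  v_{5} + v_{6} = 2·v_{7}  ⇒ sig = (2; 2)
  {1,8,11}:  v_{1} + v_{8} + v_{11} = 0  ⇒ sig = (3; —)
  {1,8,9}:  v_{1} + v_{8} + v_{9} = v_{4}  ⇒ sig = (3; 1)
  {2,7,8}:  v_{2} + v_{7} + v_{8} = v_{5}  ⇒ sig = (3; 1)
  {1,5,9}:  v_{1} + v_{5} + v_{9} = v_{2} + v_{4} + v_{7}  ⇒ sig = (3; 1,1,1)
  {1,7,9}:  v_{1} + v_{7} + v_{9} = 2·v_{4}  ⇒ sig = (3; 2)

Hence PRS(X_Σ) =
{ (2; —) ×2,  (2; 1) ×4,  (2; 1,1) ×5,  (2; 1,1,1),  (2; 1,1,2),  (2; 1,1,3),  (2; 1,2) ×2,  (2; 2),  (3; —),  (3; 1) ×2,  (3; 1,1,1),  (3; 2) }


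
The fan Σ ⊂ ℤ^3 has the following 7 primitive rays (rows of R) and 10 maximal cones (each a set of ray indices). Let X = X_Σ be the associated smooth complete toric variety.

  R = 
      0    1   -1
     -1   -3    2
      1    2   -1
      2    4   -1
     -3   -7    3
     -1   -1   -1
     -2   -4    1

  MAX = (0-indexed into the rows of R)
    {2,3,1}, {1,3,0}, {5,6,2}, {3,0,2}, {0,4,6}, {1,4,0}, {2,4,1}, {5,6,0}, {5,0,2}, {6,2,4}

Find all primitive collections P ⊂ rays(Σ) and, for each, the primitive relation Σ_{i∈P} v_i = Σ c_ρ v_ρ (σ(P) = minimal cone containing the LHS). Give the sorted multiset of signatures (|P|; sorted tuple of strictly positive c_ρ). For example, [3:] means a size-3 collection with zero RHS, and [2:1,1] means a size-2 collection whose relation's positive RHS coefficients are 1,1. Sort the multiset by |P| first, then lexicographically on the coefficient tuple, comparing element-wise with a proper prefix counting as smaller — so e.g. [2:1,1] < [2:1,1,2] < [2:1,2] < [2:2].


The 9 primitive collections of Σ (r=7, n=3):

  P={3,6}:  v_{3} + v_{6} = 0  ⟹  sig = [2:]
  P={1,5}:  v_{1} + v_{5} = v_{6}  ⟹  sig = [2:1]
  P={1,6}:  v_{1} + v_{6} = v_{4}  ⟹  sig = [2:1]
  P={3,4}:  v_{3} + v_{4} = v_{1}  ⟹  sig = [2:1]
  P={3,5}:  v_{3} + v_{5} = v_{0} + v_{2}  ⟹  sig = [2:1,1]
  P={4,5}:  v_{4} + v_{5} = 2·v_{6}  ⟹  sig = [2:2]
  P={0,1,2}:  v_{0} + v_{1} + v_{2} = 0  ⟹  sig = [3:]
  P={0,2,4}:  v_{0} + v_{2} + v_{4} = v_{6}  ⟹  sig = [3:1]
  P={0,2,6}:  v_{0} + v_{2} + v_{6} = v_{5}  ⟹  sig = [3:1]

Sorted signature multiset PRS(X):
{ [2:],  [2:1] ×3,  [2:1,1],  [2:2],  [3:],  [3:1] ×2 }


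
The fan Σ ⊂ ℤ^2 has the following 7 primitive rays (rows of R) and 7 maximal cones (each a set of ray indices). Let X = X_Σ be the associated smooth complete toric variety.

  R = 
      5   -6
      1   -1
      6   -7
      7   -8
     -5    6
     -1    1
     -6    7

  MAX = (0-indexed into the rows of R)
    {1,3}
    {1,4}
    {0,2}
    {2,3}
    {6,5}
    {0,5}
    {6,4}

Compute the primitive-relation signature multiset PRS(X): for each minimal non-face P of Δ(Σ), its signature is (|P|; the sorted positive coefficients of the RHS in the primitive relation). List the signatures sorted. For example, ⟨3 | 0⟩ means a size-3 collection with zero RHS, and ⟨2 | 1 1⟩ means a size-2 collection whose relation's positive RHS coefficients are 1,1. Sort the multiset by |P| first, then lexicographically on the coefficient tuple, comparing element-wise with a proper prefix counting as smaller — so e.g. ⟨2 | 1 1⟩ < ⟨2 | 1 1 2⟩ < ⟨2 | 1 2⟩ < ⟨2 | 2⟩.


Δ(Σ) — 7 vertices, 14 min non-faces:

  P = {0,4}:  v_{0} + v_{4} = 0  ⟹  sig = ⟨2 | 0⟩
  P = {1,5}:  v_{1} + v_{5} = 0  ⟹  sig = ⟨2 | 0⟩
  P = {2,6}:  v_{2} + v_{6} = 0  ⟹  sig = ⟨2 | 0⟩
  P = {0,1}:  v_{0} + v_{1} = v_{2}  ⟹  sig = ⟨2 | 1⟩
  P = {0,6}:  v_{0} + v_{6} = v_{5}  ⟹  sig = ⟨2 | 1⟩
  P = {1,2}:  v_{1} + v_{2} = v_{3}  ⟹  sig = ⟨2 | 1⟩
  P = {1,6}:  v_{1} + v_{6} = v_{4}  ⟹  sig = ⟨2 | 1⟩
  P = {2,4}:  v_{2} + v_{4} = v_{1}  ⟹  sig = ⟨2 | 1⟩
  P = {2,5}:  v_{2} + v_{5} = v_{0}  ⟹  sig = ⟨2 | 1⟩
  P = {3,5}:  v_{3} + v_{5} = v_{2}  ⟹  sig = ⟨2 | 1⟩
  P = {3,6}:  v_{3} + v_{6} = v_{1}  ⟹  sig = ⟨2 | 1⟩
  P = {4,5}:  v_{4} + v_{5} = v_{6}  ⟹  sig = ⟨2 | 1⟩
  P = {0,3}:  v_{0} + v_{3} = 2·v_{2}  ⟹  sig = ⟨2 | 2⟩
  P = {3,4}:  v_{3} + v_{4} = 2·v_{1}  ⟹  sig = ⟨2 | 2⟩

so the primitive-relation signature multiset is
    |P|=2: 14 collections, coeffs (), (), (), (1), (1), (1), (1), (1), (1), (1), (1), (1), (2), (2)


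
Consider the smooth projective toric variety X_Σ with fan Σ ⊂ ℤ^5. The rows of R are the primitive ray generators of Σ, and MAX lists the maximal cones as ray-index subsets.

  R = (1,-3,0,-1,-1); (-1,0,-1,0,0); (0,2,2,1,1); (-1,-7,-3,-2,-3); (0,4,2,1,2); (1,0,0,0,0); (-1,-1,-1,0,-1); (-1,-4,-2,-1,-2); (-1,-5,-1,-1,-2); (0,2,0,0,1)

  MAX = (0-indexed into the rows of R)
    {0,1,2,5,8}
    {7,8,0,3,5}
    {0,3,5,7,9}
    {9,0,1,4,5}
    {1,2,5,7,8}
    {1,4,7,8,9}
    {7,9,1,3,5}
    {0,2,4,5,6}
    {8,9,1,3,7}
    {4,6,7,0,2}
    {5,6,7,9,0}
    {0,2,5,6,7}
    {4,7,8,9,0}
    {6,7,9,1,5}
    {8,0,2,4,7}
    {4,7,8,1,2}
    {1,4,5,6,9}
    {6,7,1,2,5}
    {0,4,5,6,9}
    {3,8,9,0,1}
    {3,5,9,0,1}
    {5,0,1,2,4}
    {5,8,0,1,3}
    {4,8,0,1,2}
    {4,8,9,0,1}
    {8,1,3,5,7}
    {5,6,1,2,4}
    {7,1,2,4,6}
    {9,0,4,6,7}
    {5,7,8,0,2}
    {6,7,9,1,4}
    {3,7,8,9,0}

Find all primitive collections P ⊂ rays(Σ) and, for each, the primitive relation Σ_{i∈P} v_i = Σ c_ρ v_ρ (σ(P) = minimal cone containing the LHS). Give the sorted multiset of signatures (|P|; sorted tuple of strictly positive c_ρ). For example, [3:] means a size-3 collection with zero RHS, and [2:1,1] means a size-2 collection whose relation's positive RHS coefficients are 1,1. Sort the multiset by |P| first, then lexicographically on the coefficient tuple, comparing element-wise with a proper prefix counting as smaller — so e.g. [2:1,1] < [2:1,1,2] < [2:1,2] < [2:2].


Minimal non-faces — 10 found among 10 rays, 32 max cones:

  P={2,3}:  v_{2} + v_{3} = v_{8}  so sig = [2:1]
  P={2,9}:  v_{2} + v_{9} = v_{4}  so sig = [2:1]
  P={3,4}:  v_{3} + v_{4} = v_{8} + v_{9}  so sig = [2:1,1]
  P={6,8}:  v_{6} + v_{8} = v_{2} + 2·v_{7}  so sig = [2:1,2]
  P={3,6}:  v_{3} + v_{6} = 2·v_{7}  so sig = [2:2]
  P={4,5,7}:  v_{4} + v_{5} + v_{7} = 0  so sig = [3:]
  P={0,1,6}:  v_{0} + v_{1} + v_{6} = v_{7}  so sig = [3:1]
  P={0,1,7}:  v_{0} + v_{1} + v_{7} = v_{3}  so sig = [3:1]
  P={5,8,9}:  v_{5} + v_{8} + v_{9} = v_{0} + v_{1}  so sig = [3:1,1]
  P={4,5,8}:  v_{4} + v_{5} + v_{8} = v_{0} + v_{1} + v_{2}  so sig = [3:1,1,1]

so the primitive-relation signature multiset is
    |P|=2: 5 collections, coeffs (1), (1), (1,1), (1,2), (2)
    |P|=3: 5 collections, coeffs (), (1), (1), (1,1), (1,1,1)


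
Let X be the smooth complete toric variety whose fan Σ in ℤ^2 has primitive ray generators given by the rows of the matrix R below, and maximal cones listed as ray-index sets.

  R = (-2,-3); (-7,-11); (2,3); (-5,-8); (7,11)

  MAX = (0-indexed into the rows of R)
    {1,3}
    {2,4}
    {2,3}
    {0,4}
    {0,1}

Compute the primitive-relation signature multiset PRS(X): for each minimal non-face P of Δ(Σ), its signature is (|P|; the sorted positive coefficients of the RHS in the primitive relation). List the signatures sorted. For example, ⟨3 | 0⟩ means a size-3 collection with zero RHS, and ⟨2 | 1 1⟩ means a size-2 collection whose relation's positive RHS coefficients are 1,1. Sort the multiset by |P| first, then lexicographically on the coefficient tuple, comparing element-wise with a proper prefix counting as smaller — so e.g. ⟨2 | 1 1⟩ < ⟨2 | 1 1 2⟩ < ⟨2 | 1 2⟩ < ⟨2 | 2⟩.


Primitive collections (5):

  {0,2}:  v_{0} + v_{2} = 0  so sig = ⟨2 | 0⟩
  {1,4}:  v_{1} + v_{4} = 0  so sig = ⟨2 | 0⟩
  {0,3}:  v_{0} + v_{3} = v_{1}  so sig = ⟨2 | 1⟩
  {1,2}:  v_{1} + v_{2} = v_{3}  so sig = ⟨2 | 1⟩
  {3,4}:  v_{3} + v_{4} = v_{2}  so sig = ⟨2 | 1⟩

Hence PRS(X_Σ) =
{ ⟨2 | 0⟩ ×2,  ⟨2 | 1⟩ ×3 }


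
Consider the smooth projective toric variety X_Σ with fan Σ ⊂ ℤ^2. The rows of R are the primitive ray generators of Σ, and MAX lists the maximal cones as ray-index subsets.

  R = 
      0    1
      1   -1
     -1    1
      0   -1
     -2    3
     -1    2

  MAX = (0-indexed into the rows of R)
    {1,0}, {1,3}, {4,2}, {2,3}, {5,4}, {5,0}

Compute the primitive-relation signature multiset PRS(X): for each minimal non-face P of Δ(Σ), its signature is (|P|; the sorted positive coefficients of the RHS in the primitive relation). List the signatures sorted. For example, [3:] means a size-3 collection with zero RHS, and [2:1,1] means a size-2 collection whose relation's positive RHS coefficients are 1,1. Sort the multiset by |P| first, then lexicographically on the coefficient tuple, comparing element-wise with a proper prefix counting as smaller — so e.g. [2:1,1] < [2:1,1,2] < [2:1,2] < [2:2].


Σ has 9 primitive collections:

  • {0,3}:  v_{0} + v_{3} = 0  so sig = [2:]
  • {1,2}:  v_{1} + v_{2} = 0  so sig = [2:]
  • {0,2}:  v_{0} + v_{2} = v_{5}  so sig = [2:1]
  • {1,4}:  v_{1} + v_{4} = v_{5}  so sig = [2:1]
  • {1,5}:  v_{1} + v_{5} = v_{0}  so sig = [2:1]
  • {2,5}:  v_{2} + v_{5} = v_{4}  so sig = [2:1]
  • {3,5}:  v_{3} + v_{5} = v_{2}  so sig = [2:1]
  • {0,4}:  v_{0} + v_{4} = 2·v_{5}  so sig = [2:2]
  • {3,4}:  v_{3} + v_{4} = 2·v_{2}  so sig = [2:2]

Signatures (|P|; sorted positive RHS coefficients), sorted:
{ [2:] ×2,  [2:1] ×5,  [2:2] ×2 }


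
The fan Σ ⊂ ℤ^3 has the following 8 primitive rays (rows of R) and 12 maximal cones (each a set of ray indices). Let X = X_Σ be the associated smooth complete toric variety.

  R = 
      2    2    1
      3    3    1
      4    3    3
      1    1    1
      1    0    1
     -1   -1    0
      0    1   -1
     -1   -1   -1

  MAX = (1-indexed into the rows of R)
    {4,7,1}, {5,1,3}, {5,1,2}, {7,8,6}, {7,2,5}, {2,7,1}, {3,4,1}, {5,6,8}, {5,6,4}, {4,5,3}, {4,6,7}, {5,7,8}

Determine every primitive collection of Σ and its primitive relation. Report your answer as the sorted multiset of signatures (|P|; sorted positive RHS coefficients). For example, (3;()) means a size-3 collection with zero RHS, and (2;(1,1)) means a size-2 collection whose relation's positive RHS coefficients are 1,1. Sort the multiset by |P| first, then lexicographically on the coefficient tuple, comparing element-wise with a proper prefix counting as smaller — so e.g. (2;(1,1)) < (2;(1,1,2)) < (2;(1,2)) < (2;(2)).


|primitive collections| = 14. Relations:

  P = {4,8}:  v_{4} + v_{8} = 0  ⇒ sig = (2;())
  P = {1,6}:  v_{1} + v_{6} = v_{4}  ⇒ sig = (2;(1))
  P = {2,6}:  v_{2} + v_{6} = v_{1}  ⇒ sig = (2;(1))
  P = {1,8}:  v_{1} + v_{8} = v_{5} + v_{7}  ⇒ sig = (2;(1,1))
  P = {3,8}:  v_{3} + v_{8} = v_{1} + v_{5}  ⇒ sig = (2;(1,1))
  P = {3,6}:  v_{3} + v_{6} = 2·v_{4} + v_{5}  ⇒ sig = (2;(1,2))
  P = {2,3}:  v_{2} + v_{3} = 3·v_{1} + v_{5}  ⇒ sig = (2;(1,3))
  P = {2,4}:  v_{2} + v_{4} = 2·v_{1}  ⇒ sig = (2;(2))
  P = {3,7}:  v_{3} + v_{7} = 2·v_{1}  ⇒ sig = (2;(2))
  P = {2,8}:  v_{2} + v_{8} = 2·v_{5} + 2·v_{7}  ⇒ sig = (2;(2,2))
  P = {5,6,7}:  v_{5} + v_{6} + v_{7} = 0  ⇒ sig = (3;())
  P = {1,4,5}:  v_{1} + v_{4} + v_{5} = v_{3}  ⇒ sig = (3;(1))
  P = {1,5,7}:  v_{1} + v_{5} + v_{7} = v_{2}  ⇒ sig = (3;(1))
  P = {4,5,7}:  v_{4} + v_{5} + v_{7} = v_{1}  ⇒ sig = (3;(1))

Sorted signature multiset PRS(X):
{ (2;()),  (2;(1)) ×2,  (2;(1,1)) ×2,  (2;(1,2)),  (2;(1,3)),  (2;(2)) ×2,  (2;(2,2)),  (3;()),  (3;(1)) ×3 }


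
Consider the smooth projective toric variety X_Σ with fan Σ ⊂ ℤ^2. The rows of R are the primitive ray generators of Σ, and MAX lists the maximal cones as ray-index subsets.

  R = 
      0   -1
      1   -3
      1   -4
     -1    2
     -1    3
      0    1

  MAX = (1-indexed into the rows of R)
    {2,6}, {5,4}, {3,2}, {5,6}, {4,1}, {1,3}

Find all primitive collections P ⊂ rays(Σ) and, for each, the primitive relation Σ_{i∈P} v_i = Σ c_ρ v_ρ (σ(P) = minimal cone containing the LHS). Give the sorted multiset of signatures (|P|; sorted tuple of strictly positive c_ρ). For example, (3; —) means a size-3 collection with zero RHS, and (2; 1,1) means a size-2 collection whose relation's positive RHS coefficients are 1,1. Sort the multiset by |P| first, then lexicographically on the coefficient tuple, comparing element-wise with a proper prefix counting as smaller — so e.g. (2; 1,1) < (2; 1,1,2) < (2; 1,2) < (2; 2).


Σ has 9 primitive collections:

  P = {1,6}:  v_{1} + v_{6} = 0  →  sig = (2; —)
  P = {2,5}:  v_{2} + v_{5} = 0  →  sig = (2; —)
  P = {1,2}:  v_{1} + v_{2} = v_{3}  →  sig = (2; 1)
  P = {1,5}:  v_{1} + v_{5} = v_{4}  →  sig = (2; 1)
  P = {2,4}:  v_{2} + v_{4} = v_{1}  →  sig = (2; 1)
  P = {3,5}:  v_{3} + v_{5} = v_{1}  →  sig = (2; 1)
  P = {3,6}:  v_{3} + v_{6} = v_{2}  →  sig = (2; 1)
  P = {4,6}:  v_{4} + v_{6} = v_{5}  →  sig = (2; 1)
  P = {3,4}:  v_{3} + v_{4} = 2·v_{1}  →  sig = (2; 2)

so the primitive-relation signature multiset is
[(2; —), (2; —), (2; 1), (2; 1), (2; 1), (2; 1), (2; 1), (2; 1), (2; 2)]


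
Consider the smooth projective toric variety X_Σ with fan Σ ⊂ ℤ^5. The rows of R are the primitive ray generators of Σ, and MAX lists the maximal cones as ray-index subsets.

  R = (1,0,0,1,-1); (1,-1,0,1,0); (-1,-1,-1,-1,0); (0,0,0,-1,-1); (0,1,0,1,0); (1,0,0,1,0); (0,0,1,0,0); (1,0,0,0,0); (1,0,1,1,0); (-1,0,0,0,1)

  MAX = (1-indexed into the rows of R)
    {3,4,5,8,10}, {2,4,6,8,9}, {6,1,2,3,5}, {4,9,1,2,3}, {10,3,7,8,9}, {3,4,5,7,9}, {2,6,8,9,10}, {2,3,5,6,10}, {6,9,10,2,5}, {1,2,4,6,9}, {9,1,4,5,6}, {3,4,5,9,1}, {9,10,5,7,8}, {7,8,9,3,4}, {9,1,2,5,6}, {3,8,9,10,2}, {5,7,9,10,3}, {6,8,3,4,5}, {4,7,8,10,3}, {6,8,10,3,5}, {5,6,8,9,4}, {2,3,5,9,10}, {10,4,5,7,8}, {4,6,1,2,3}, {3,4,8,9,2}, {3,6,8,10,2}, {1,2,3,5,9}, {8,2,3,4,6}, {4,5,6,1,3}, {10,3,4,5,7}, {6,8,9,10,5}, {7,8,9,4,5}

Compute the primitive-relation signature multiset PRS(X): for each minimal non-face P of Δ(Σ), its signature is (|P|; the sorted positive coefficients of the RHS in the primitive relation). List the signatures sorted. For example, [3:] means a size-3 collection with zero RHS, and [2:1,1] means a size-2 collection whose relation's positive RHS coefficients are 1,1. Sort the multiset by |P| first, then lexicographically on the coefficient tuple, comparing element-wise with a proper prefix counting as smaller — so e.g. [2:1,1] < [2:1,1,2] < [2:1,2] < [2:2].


|primitive collections| = 13. Relations:

  • {6,7}:  v_{6} + v_{7} = v_{9} ; sig = [2:1]
  • {1,10}:  v_{1} + v_{10} = v_{3} + v_{5} + v_{9} ; sig = [2:1,1,1]
  • {1,7}:  v_{1} + v_{7} = v_{3} + v_{4} + v_{5} + 2·v_{9} ; sig = [2:1,1,1,2]
  • {1,8}:  v_{1} + v_{8} = v_{4} + 2·v_{6} ; sig = [2:1,2]
  • {2,7}:  v_{2} + v_{7} = v_{3} + 2·v_{9} ; sig = [2:1,2]
  • {4,6,10}:  v_{4} + v_{6} + v_{10} = 0 ; sig = [3:]
  • {2,4,5}:  v_{2} + v_{4} + v_{5} = v_{1} ; sig = [3:1]
  • {3,6,9}:  v_{3} + v_{6} + v_{9} = v_{2} ; sig = [3:1]
  • {4,9,10}:  v_{4} + v_{9} + v_{10} = v_{7} ; sig = [3:1]
  • {2,4,10}:  v_{2} + v_{4} + v_{10} = v_{3} + v_{9} ; sig = [3:1,1]
  • {2,5,8}:  v_{2} + v_{5} + v_{8} = 2·v_{6} ; sig = [3:2]
  • {3,5,7,8}:  v_{3} + v_{5} + v_{7} + v_{8} = 0 ; sig = [4:]
  • {3,5,8,9}:  v_{3} + v_{5} + v_{8} + v_{9} = v_{6} ; sig = [4:1]

Sorted signature multiset PRS(X):
    |P|=2: 5 collections, coeffs (1), (1,1,1), (1,1,1,2), (1,2), (1,2)
    |P|=3: 6 collections, coeffs (), (1), (1), (1), (1,1), (2)
    |P|=4: 2 collections, coeffs (), (1)


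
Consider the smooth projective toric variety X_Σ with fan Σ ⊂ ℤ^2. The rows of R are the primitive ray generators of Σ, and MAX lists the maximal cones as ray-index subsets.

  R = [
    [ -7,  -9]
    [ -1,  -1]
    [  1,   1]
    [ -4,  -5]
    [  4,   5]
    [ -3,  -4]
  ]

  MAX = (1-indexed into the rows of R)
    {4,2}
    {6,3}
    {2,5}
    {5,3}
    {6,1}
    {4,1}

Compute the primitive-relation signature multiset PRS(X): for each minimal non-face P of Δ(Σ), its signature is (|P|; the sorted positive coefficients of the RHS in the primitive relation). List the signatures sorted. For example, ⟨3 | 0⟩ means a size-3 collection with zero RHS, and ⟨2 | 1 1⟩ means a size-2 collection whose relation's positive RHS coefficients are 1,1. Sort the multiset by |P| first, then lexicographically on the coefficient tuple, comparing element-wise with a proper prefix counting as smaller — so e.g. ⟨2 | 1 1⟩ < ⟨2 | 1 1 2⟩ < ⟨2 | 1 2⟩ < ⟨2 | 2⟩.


Δ(Σ) — 6 vertices, 9 min non-faces:

  P={2,3}:  v_{2} + v_{3} = 0 — sig = ⟨2 | 0⟩
  P={4,5}:  v_{4} + v_{5} = 0 — sig = ⟨2 | 0⟩
  P={1,5}:  v_{1} + v_{5} = v_{6} — sig = ⟨2 | 1⟩
  P={2,6}:  v_{2} + v_{6} = v_{4} — sig = ⟨2 | 1⟩
  P={3,4}:  v_{3} + v_{4} = v_{6} — sig = ⟨2 | 1⟩
  P={4,6}:  v_{4} + v_{6} = v_{1} — sig = ⟨2 | 1⟩
  P={5,6}:  v_{5} + v_{6} = v_{3} — sig = ⟨2 | 1⟩
  P={1,2}:  v_{1} + v_{2} = 2·v_{4} — sig = ⟨2 | 2⟩
  P={1,3}:  v_{1} + v_{3} = 2·v_{6} — sig = ⟨2 | 2⟩

so the primitive-relation signature multiset is
    |P|=2: 9 collections, coeffs (), (), (1), (1), (1), (1), (1), (2), (2)


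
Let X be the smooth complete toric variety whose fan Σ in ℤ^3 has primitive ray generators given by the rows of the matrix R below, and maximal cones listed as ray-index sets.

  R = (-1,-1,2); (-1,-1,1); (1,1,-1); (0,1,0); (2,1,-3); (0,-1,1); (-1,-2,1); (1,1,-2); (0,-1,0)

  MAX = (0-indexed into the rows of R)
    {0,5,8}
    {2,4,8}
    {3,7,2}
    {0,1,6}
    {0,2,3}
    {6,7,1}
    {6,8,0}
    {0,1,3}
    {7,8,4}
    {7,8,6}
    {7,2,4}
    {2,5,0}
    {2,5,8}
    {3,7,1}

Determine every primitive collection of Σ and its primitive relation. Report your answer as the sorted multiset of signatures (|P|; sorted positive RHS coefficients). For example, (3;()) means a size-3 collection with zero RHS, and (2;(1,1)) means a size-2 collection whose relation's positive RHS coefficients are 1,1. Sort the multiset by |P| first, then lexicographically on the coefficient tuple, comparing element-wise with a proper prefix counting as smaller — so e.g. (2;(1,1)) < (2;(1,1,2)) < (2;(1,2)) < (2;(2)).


Minimal non-faces — 17 found among 9 rays, 14 max cones:

  P = {0,7}:  v_{0} + v_{7} = 0 ; sig = (2;())
  P = {1,2}:  v_{1} + v_{2} = 0 ; sig = (2;())
  P = {3,8}:  v_{3} + v_{8} = 0 ; sig = (2;())
  P = {1,8}:  v_{1} + v_{8} = v_{6} ; sig = (2;(1))
  P = {2,6}:  v_{2} + v_{6} = v_{8} ; sig = (2;(1))
  P = {3,6}:  v_{3} + v_{6} = v_{1} ; sig = (2;(1))
  P = {0,4}:  v_{0} + v_{4} = v_{2} + v_{8} ; sig = (2;(1,1))
  P = {1,4}:  v_{1} + v_{4} = v_{7} + v_{8} ; sig = (2;(1,1))
  P = {1,5}:  v_{1} + v_{5} = v_{0} + v_{8} ; sig = (2;(1,1))
  P = {3,4}:  v_{3} + v_{4} = v_{2} + v_{7} ; sig = (2;(1,1))
  P = {3,5}:  v_{3} + v_{5} = v_{0} + v_{2} ; sig = (2;(1,1))
  P = {5,7}:  v_{5} + v_{7} = v_{2} + v_{8} ; sig = (2;(1,1))
  P = {4,6}:  v_{4} + v_{6} = v_{7} + 2·v_{8} ; sig = (2;(1,2))
  P = {5,6}:  v_{5} + v_{6} = v_{0} + 2·v_{8} ; sig = (2;(1,2))
  P = {4,5}:  v_{4} + v_{5} = 2·v_{2} + 2·v_{8} ; sig = (2;(2,2))
  P = {0,2,8}:  v_{0} + v_{2} + v_{8} = v_{5} ; sig = (3;(1))
  P = {2,7,8}:  v_{2} + v_{7} + v_{8} = v_{4} ; sig = (3;(1))

Sorted signature multiset PRS(X):
{ (2;()) ×3,  (2;(1)) ×3,  (2;(1,1)) ×6,  (2;(1,2)) ×2,  (2;(2,2)),  (3;(1)) ×2 }


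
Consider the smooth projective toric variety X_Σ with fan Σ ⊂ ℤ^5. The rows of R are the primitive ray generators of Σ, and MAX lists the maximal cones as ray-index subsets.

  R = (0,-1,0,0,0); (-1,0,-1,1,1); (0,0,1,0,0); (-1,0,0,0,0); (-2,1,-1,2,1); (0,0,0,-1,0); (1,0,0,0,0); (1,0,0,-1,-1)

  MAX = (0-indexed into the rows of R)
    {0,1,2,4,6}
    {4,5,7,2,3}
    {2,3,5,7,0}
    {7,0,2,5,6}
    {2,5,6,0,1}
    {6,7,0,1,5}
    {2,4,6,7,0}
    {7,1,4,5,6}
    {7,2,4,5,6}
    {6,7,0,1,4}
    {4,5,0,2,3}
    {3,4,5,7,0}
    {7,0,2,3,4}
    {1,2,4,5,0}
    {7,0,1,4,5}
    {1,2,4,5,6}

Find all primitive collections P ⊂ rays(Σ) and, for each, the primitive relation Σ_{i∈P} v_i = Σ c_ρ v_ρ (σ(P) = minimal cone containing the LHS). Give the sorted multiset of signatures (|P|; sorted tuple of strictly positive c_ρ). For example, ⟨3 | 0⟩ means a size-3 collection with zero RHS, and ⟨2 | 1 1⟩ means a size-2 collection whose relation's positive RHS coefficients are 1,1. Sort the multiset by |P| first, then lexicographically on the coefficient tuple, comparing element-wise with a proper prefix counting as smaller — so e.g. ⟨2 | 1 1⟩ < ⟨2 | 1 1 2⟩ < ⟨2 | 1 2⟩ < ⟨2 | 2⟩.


5 minimal non-faces of Δ(Σ) (on 8 rays):

  • {3,6}:  v_{3} + v_{6} = 0  so sig = ⟨2 | 0⟩
  • {1,3}:  v_{1} + v_{3} = v_{0} + v_{4} + v_{5}  so sig = ⟨2 | 1 1 1⟩
  • {1,2,7}:  v_{1} + v_{2} + v_{7} = 0  so sig = ⟨3 | 0⟩
  • {0,4,5,6}:  v_{0} + v_{4} + v_{5} + v_{6} = v_{1}  so sig = ⟨4 | 1⟩
  • {0,2,4,5,7}:  v_{0} + v_{2} + v_{4} + v_{5} + v_{7} = v_{3}  so sig = ⟨5 | 1⟩

Hence PRS(X_Σ) =
{ ⟨2 | 0⟩,  ⟨2 | 1 1 1⟩,  ⟨3 | 0⟩,  ⟨4 | 1⟩,  ⟨5 | 1⟩ }


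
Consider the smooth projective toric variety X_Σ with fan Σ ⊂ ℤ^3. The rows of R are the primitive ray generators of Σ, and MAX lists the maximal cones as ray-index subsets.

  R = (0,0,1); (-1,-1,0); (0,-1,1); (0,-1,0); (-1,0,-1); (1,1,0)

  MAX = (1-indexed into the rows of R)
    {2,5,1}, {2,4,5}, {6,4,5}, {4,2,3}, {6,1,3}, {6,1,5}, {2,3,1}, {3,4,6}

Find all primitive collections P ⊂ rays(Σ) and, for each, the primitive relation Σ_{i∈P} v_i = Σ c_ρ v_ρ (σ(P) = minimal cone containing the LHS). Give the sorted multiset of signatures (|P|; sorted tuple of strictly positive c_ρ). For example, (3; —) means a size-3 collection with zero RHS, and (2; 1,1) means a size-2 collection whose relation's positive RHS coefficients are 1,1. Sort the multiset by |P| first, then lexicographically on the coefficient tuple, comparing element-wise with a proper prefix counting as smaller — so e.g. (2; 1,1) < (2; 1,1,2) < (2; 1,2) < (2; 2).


Primitive collections (3):

  {2,6}:  v_{2} + v_{6} = 0  ⟹  sig = (2; —)
  {1,4}:  v_{1} + v_{4} = v_{3}  ⟹  sig = (2; 1)
  {3,5}:  v_{3} + v_{5} = v_{2}  ⟹  sig = (2; 1)

so the primitive-relation signature multiset is
    |P|=2: 3 collections, coeffs (), (1), (1)


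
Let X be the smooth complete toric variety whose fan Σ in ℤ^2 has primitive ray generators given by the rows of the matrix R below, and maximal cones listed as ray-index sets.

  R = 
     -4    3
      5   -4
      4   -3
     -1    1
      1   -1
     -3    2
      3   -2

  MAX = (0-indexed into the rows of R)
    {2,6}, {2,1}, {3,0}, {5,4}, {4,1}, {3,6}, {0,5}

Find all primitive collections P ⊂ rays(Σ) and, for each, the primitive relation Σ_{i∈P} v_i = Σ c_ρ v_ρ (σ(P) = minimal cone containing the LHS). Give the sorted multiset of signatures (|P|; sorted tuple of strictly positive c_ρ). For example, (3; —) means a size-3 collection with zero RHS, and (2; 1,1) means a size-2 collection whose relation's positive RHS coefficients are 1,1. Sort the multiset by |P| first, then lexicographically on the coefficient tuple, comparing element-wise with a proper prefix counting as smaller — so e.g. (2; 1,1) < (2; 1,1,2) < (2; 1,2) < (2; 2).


14 minimal non-faces of Δ(Σ) (on 7 rays):

  P={0,2}:  v_{0} + v_{2} = 0  ⇒ sig = (2; —)
  P={3,4}:  v_{3} + v_{4} = 0  ⇒ sig = (2; —)
  P={5,6}:  v_{5} + v_{6} = 0  ⇒ sig = (2; —)
  P={0,1}:  v_{0} + v_{1} = v_{4}  ⇒ sig = (2; 1)
  P={0,4}:  v_{0} + v_{4} = v_{5}  ⇒ sig = (2; 1)
  P={0,6}:  v_{0} + v_{6} = v_{3}  ⇒ sig = (2; 1)
  P={1,3}:  v_{1} + v_{3} = v_{2}  ⇒ sig = (2; 1)
  P={2,3}:  v_{2} + v_{3} = v_{6}  ⇒ sig = (2; 1)
  P={2,4}:  v_{2} + v_{4} = v_{1}  ⇒ sig = (2; 1)
  P={2,5}:  v_{2} + v_{5} = v_{4}  ⇒ sig = (2; 1)
  P={3,5}:  v_{3} + v_{5} = v_{0}  ⇒ sig = (2; 1)
  P={4,6}:  v_{4} + v_{6} = v_{2}  ⇒ sig = (2; 1)
  P={1,5}:  v_{1} + v_{5} = 2·v_{4}  ⇒ sig = (2; 2)
  P={1,6}:  v_{1} + v_{6} = 2·v_{2}  ⇒ sig = (2; 2)

Hence PRS(X_Σ) =
{ (2; —) ×3,  (2; 1) ×9,  (2; 2) ×2 }


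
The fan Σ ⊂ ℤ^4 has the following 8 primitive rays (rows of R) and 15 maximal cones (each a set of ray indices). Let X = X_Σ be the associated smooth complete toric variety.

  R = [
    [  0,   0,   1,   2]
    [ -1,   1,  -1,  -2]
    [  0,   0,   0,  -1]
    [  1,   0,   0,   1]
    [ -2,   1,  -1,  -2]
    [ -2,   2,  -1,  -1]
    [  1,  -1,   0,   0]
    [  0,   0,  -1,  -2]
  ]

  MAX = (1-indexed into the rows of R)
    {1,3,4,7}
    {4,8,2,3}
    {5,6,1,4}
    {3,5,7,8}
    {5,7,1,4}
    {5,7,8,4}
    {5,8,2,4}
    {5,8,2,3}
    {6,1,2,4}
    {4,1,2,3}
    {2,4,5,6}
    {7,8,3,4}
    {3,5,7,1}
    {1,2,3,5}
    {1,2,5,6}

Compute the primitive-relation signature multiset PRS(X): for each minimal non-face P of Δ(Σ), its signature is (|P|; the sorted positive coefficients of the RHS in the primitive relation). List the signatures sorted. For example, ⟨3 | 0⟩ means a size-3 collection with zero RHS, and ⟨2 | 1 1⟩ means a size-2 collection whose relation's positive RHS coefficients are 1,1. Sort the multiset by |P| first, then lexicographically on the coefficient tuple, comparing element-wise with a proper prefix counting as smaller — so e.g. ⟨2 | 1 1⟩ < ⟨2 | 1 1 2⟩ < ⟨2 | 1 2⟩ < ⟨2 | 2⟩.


The 7 primitive collections of Σ (r=8, n=4):

  {1,8}:  v_{1} + v_{8} = 0  so sig = ⟨2 | 0⟩
  {2,7}:  v_{2} + v_{7} = v_{8}  so sig = ⟨2 | 1⟩
  {6,7}:  v_{6} + v_{7} = v_{4} + v_{5}  so sig = ⟨2 | 1 1⟩
  {6,8}:  v_{6} + v_{8} = v_{2} + v_{4} + v_{5}  so sig = ⟨2 | 1 1 1⟩
  {3,6}:  v_{3} + v_{6} = v_{1} + 2·v_{2}  so sig = ⟨2 | 1 2⟩
  {3,4,5}:  v_{3} + v_{4} + v_{5} = v_{2}  so sig = ⟨3 | 1⟩
  {1,2,4,5}:  v_{1} + v_{2} + v_{4} + v_{5} = v_{6}  so sig = ⟨4 | 1⟩

Signatures (|P|; sorted positive RHS coefficients), sorted:
    ⟨2 | 0⟩
    ⟨2 | 1⟩
    ⟨2 | 1 1⟩
    ⟨2 | 1 1 1⟩
    ⟨2 | 1 2⟩
    ⟨3 | 1⟩
    ⟨4 | 1⟩


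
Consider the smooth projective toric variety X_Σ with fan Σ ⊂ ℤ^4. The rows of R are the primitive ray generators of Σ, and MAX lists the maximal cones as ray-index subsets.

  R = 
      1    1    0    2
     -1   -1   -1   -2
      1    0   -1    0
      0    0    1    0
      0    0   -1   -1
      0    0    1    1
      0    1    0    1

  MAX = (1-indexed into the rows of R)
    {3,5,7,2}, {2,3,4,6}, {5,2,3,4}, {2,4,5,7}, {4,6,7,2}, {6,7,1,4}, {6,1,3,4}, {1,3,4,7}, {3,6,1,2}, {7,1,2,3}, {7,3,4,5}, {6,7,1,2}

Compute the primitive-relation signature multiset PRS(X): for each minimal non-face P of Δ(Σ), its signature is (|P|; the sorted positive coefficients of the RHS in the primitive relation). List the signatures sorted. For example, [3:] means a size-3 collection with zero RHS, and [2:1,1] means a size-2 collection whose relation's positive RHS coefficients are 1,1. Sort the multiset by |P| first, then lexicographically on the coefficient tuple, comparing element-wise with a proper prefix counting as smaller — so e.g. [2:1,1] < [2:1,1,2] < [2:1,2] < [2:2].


Minimal non-faces — 5 found among 7 rays, 12 max cones:

  • {5,6}:  v_{5} + v_{6} = 0  so sig = [2:]
  • {1,5}:  v_{1} + v_{5} = v_{3} + v_{7}  so sig = [2:1,1]
  • {1,2,4}:  v_{1} + v_{2} + v_{4} = 0  so sig = [3:]
  • {3,6,7}:  v_{3} + v_{6} + v_{7} = v_{1}  so sig = [3:1]
  • {2,3,4,7}:  v_{2} + v_{3} + v_{4} + v_{7} = v_{5}  so sig = [4:1]

Hence PRS(X_Σ) =
    [2:]
    [2:1,1]
    [3:]
    [3:1]
    [4:1]


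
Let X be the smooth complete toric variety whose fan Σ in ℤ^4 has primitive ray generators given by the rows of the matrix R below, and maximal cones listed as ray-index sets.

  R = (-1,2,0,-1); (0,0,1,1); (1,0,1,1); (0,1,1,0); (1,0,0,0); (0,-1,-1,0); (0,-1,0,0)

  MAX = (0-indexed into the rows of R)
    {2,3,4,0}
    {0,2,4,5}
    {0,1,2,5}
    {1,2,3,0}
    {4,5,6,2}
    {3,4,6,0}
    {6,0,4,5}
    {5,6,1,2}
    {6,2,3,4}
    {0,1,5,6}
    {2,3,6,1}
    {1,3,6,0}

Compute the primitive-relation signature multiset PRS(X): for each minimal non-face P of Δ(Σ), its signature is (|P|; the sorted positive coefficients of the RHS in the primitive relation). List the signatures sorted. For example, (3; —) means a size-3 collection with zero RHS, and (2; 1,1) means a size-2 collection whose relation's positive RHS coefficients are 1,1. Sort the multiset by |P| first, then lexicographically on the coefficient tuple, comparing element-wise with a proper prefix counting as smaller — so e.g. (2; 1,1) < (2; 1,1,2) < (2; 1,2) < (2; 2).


The 3 primitive collections of Σ (r=7, n=4):

  P = {3,5}:  v_{3} + v_{5} = 0  ⟹  sig = (2; —)
  P = {1,4}:  v_{1} + v_{4} = v_{2}  ⟹  sig = (2; 1)
  P = {0,2,6}:  v_{0} + v_{2} + v_{6} = v_{3}  ⟹  sig = (3; 1)

so the primitive-relation signature multiset is
    (2; —)
    (2; 1)
    (3; 1)


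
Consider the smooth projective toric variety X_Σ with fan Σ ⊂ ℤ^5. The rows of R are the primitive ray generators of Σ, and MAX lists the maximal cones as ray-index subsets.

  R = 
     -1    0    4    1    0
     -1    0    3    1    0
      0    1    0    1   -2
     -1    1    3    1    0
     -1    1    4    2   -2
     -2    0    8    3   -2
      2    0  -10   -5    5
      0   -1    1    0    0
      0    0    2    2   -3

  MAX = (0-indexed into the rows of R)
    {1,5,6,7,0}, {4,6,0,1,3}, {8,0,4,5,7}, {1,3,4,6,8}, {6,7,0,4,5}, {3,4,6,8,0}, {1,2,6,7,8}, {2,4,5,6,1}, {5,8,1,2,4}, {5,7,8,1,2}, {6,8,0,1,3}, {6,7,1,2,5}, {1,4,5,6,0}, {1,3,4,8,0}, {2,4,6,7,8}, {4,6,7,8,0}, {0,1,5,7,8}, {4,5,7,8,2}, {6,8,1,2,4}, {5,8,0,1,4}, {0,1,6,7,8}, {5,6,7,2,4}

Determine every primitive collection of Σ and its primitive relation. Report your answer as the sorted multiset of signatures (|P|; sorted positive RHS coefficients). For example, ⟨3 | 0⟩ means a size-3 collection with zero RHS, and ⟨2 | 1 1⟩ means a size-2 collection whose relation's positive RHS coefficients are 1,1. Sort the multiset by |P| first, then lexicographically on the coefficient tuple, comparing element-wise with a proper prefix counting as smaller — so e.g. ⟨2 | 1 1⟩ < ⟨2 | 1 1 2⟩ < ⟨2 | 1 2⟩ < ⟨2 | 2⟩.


Primitive collections (7):

  P = {0,2}:  v_{0} + v_{2} = v_{4}  ⟹  sig = ⟨2 | 1⟩
  P = {3,7}:  v_{3} + v_{7} = v_{0}  ⟹  sig = ⟨2 | 1⟩
  P = {3,5}:  v_{3} + v_{5} = v_{0} + v_{1} + v_{4}  ⟹  sig = ⟨2 | 1 1 1⟩
  P = {2,3}:  v_{2} + v_{3} = v_{1} + 2·v_{4} + v_{6} + v_{8}  ⟹  sig = ⟨2 | 1 1 1 2⟩
  P = {5,6,8}:  v_{5} + v_{6} + v_{8} = 0  ⟹  sig = ⟨3 | 0⟩
  P = {1,4,7}:  v_{1} + v_{4} + v_{7} = v_{5}  ⟹  sig = ⟨3 | 1⟩
  P = {0,1,4,6,8}:  v_{0} + v_{1} + v_{4} + v_{6} + v_{8} = v_{3}  ⟹  sig = ⟨5 | 1⟩

so the primitive-relation signature multiset is
[⟨2 | 1⟩, ⟨2 | 1⟩, ⟨2 | 1 1 1⟩, ⟨2 | 1 1 1 2⟩, ⟨3 | 0⟩, ⟨3 | 1⟩, ⟨5 | 1⟩]


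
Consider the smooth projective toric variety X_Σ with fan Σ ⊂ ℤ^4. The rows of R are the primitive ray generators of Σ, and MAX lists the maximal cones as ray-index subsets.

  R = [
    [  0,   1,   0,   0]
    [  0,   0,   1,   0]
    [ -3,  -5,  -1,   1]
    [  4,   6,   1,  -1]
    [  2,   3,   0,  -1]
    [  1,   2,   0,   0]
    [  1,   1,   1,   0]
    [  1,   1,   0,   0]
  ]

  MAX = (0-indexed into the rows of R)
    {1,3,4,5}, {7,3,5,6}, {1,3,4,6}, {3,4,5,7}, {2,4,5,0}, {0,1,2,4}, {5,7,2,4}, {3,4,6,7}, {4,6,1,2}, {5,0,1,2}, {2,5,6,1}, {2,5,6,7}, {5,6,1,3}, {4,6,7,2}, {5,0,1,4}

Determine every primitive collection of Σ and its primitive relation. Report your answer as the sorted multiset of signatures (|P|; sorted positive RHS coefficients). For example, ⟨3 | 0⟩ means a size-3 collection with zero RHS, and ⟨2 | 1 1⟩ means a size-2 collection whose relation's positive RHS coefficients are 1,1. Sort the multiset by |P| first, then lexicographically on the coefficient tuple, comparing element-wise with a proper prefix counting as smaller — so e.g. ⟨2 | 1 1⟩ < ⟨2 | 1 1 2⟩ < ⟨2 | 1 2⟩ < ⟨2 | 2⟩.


Minimal non-faces — 7 found among 8 rays, 15 max cones:

  P = {0,7}:  v_{0} + v_{7} = v_{5}  so sig = ⟨2 | 1⟩
  P = {1,7}:  v_{1} + v_{7} = v_{6}  so sig = ⟨2 | 1⟩
  P = {2,3}:  v_{2} + v_{3} = v_{7}  so sig = ⟨2 | 1⟩
  P = {0,6}:  v_{0} + v_{6} = v_{1} + v_{5}  so sig = ⟨2 | 1 1⟩
  P = {0,3}:  v_{0} + v_{3} = v_{1} + v_{4} + 2·v_{5}  so sig = ⟨2 | 1 1 2⟩
  P = {4,5,6}:  v_{4} + v_{5} + v_{6} = v_{3}  so sig = ⟨3 | 1⟩
  P = {1,2,4,5}:  v_{1} + v_{2} + v_{4} + v_{5} = 0  so sig = ⟨4 | 0⟩

so the primitive-relation signature multiset is
    |P|=2: 5 collections, coeffs (1), (1), (1), (1,1), (1,1,2)
    |P|=3: 1 collection, coeffs (1)
    |P|=4: 1 collection, coeffs ()
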